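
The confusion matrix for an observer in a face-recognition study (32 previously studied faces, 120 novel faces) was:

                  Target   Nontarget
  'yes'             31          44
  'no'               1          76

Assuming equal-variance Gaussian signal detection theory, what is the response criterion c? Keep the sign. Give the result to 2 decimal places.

c = -0.76

H = 31/32 = 0.9688
FA = 44/120 = 0.3667
Φ⁻¹(H) = 1.863
Φ⁻¹(FA) = -0.341
c = −½·[z(H) + z(FA)] = −0.5 × (1.863 + (-0.341)) = -0.761
c < 0: the observer has a liberal response bias.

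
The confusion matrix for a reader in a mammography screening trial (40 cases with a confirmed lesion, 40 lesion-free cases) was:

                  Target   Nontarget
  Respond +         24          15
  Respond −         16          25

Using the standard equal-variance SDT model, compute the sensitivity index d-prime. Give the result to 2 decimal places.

H = 24/40 = 0.6000
FA = 15/40 = 0.3750
z(H) = z(0.6000) = 0.253
z(FA) = z(0.3750) = -0.319
d' = z(H) − z(FA) = 0.253 − (-0.319) = 0.572

d-prime = 0.57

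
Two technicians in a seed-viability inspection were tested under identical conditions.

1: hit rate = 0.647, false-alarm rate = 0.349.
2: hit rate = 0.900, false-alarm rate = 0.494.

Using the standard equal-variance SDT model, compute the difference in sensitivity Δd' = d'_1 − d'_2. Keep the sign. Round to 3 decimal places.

Δd' = -0.531

1: z(0.647) = 0.3772, z(0.349) = -0.3880, d' = 0.7652
2: z(0.900) = 1.2816, z(0.494) = -0.0150, d' = 1.2966
Δd' = d'_1 − d'_2 = 0.7652 − 1.2966 = -0.5314
2 has the higher sensitivity.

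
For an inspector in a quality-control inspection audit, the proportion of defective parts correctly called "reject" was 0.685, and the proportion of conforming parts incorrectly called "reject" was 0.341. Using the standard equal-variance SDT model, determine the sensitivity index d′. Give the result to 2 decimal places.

d′ = 0.89

z(H) = z(0.685) = 0.482
z(FA) = z(0.341) = -0.410
d' = z(H) − z(FA) = 0.482 − (-0.410) = 0.892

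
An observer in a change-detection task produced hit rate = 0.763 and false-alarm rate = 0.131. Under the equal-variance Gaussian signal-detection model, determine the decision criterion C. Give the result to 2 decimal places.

z(H) = 0.7160
z(FA) = -1.1217
c = −½·[z(H) + z(FA)] = −0.5 × (0.7160 + (-1.1217)) = 0.20285
c > 0: the observer has a conservative response bias.

C = 0.20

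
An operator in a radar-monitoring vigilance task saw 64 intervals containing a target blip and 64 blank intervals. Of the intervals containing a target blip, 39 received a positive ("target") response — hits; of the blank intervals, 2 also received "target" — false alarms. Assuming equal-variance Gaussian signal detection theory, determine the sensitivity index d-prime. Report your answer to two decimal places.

H = 39/64 = 0.6094
FA = 2/64 = 0.0312
z(H) = z(0.6094) = 0.278
z(FA) = z(0.0312) = -1.863
d' = z(H) − z(FA) = 0.278 − (-1.863) = 2.141

d-prime = 2.14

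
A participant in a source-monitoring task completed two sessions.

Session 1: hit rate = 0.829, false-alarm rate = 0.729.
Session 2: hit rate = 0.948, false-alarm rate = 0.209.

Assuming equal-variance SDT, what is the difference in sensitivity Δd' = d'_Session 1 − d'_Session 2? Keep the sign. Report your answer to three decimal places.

Δd' = -2.095

Session 1: z(0.829) = 0.9502, z(0.729) = 0.6098, d' = 0.3404
Session 2: z(0.948) = 1.6258, z(0.209) = -0.8099, d' = 2.4357
Δd' = d'_Session 1 − d'_Session 2 = 0.3404 − 2.4357 = -2.0953
Session 2 has the higher sensitivity.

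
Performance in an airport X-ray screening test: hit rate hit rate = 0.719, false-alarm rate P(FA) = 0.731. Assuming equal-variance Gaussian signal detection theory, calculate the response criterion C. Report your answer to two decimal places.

z(H) = z(0.719) = 0.5799
z(FA) = z(0.731) = 0.6158
c = −½·[z(H) + z(FA)] = −0.5 × (0.5799 + 0.6158) = -0.59785
c < 0: the screener has a liberal response bias.

C = -0.60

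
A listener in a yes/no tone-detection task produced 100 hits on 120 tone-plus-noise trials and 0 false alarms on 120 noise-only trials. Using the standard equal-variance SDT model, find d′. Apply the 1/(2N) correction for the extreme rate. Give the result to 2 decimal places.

The false-alarm rate is 0/120 = 0, so apply the 1/(2N) correction: FA → 1/(2·120) = 0.00417.
z(H) = z(0.83333) = 0.967
z(FA) = z(0.00417) = -2.638
d' = 0.967 − (-2.638) = 3.605

d′ = 3.61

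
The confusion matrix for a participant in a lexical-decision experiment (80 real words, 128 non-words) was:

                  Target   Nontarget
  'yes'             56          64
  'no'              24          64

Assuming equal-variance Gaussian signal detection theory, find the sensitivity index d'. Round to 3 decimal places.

H = 56/80 = 0.7000
FA = 64/128 = 0.5000
Φ⁻¹(H) = Φ⁻¹(0.7000) = 0.5244
Φ⁻¹(FA) = Φ⁻¹(0.5000) = 0.0000
d' = z(H) − z(FA) = 0.5244 − 0.0000 = 0.5244

d' = 0.524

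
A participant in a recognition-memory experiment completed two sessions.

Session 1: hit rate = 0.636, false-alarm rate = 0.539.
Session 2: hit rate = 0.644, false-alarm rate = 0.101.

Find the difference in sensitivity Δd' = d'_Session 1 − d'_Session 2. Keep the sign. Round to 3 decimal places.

Session 1: z(0.636) = 0.3478, z(0.539) = 0.0979, d' = 0.2499
Session 2: z(0.644) = 0.3692, z(0.101) = -1.2759, d' = 1.6451
Δd' = d'_Session 1 − d'_Session 2 = 0.2499 − 1.6451 = -1.3952
Session 2 has the higher sensitivity.

Δd' = -1.395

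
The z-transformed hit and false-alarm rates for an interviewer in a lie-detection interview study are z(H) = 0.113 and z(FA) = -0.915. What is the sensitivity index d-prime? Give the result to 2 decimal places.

d' = z(H) − z(FA) = 0.113 − (-0.915) = 1.028

d-prime = 1.03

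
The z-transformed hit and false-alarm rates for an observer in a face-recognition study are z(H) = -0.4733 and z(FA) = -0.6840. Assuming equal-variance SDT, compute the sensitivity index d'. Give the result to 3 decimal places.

d' = z(H) − z(FA) = -0.4733 − (-0.6840) = 0.2107

d' = 0.211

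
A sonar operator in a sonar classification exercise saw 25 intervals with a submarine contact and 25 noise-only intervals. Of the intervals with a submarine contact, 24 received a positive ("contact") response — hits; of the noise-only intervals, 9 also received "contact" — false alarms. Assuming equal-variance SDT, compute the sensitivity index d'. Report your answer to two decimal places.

H = 24/25 = 0.9600
FA = 9/25 = 0.3600
z(H) = z(0.9600) = 1.751
z(FA) = z(0.3600) = -0.358
d' = z(H) − z(FA) = 1.751 − (-0.358) = 2.109

d' = 2.11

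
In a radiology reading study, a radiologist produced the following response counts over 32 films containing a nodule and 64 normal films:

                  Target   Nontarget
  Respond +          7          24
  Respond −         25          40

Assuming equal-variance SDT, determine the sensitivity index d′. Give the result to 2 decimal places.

d′ = -0.46

H = 7/32 = 0.2188
FA = 24/64 = 0.3750
Φ⁻¹(H) = Φ⁻¹(0.2188) = -0.7763
Φ⁻¹(FA) = Φ⁻¹(0.3750) = -0.3186
d' = z(H) − z(FA) = -0.7763 − (-0.3186) = -0.4577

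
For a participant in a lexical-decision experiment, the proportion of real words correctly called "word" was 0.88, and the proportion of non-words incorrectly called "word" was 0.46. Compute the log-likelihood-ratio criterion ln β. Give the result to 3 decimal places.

ln β = -0.685

z(0.88) = 1.1750, z(0.46) = -0.1004
ln β = −½·[z(H)² − z(FA)²] = −0.5 × (1.3806 − 0.0101) = -0.68525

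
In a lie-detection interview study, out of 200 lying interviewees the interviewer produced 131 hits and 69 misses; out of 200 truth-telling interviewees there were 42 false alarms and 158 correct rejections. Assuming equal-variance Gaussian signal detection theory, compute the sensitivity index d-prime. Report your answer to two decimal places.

H = 131/200 = 0.6550
FA = 42/200 = 0.2100
z(H) = z(0.6550) = 0.399
z(FA) = z(0.2100) = -0.806
d' = z(H) − z(FA) = 0.399 − (-0.806) = 1.205

d-prime = 1.21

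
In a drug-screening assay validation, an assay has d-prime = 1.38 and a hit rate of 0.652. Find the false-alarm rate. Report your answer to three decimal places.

false-alarm rate = 0.161

z(hit rate) = z(0.652) = 0.3907
z(FA) = z(H) − d' = 0.3907 − 1.38 = -0.9893
false-alarm rate = Φ(-0.9893) = 0.1613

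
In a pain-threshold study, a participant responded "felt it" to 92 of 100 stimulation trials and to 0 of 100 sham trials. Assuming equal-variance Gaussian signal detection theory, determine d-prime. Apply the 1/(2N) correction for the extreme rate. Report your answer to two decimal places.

d-prime = 3.98

The false-alarm rate is 0/100 = 0, so apply the 1/(2N) correction: FA → 1/(2·100) = 0.00500.
z(H) = z(0.92000) = 1.405
z(FA) = z(0.00500) = -2.576
d' = 1.405 − (-2.576) = 3.981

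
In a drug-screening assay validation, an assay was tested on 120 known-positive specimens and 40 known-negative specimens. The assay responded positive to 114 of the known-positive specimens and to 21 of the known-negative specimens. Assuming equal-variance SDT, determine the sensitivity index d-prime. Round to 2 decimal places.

H = 114/120 = 0.9500
FA = 21/40 = 0.5250
Φ⁻¹(H) = Φ⁻¹(0.9500) = 1.645
Φ⁻¹(FA) = Φ⁻¹(0.5250) = 0.063
d' = z(H) − z(FA) = 1.645 − 0.063 = 1.582

d-prime = 1.58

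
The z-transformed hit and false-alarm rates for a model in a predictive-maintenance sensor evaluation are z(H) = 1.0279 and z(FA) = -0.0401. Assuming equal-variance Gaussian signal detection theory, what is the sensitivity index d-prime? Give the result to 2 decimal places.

d' = z(H) − z(FA) = 1.0279 − (-0.0401) = 1.0680

d-prime = 1.07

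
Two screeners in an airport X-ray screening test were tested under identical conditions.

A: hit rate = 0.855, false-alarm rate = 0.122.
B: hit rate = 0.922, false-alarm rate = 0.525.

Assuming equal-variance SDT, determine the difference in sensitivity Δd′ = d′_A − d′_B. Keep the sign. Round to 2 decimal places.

Δd′ = 0.87

A: z(0.855) = 1.058, z(0.122) = -1.165, d' = 2.223
B: z(0.922) = 1.419, z(0.525) = 0.063, d' = 1.356
Δd' = d'_A − d'_B = 2.223 − 1.356 = 0.867
A has the higher sensitivity.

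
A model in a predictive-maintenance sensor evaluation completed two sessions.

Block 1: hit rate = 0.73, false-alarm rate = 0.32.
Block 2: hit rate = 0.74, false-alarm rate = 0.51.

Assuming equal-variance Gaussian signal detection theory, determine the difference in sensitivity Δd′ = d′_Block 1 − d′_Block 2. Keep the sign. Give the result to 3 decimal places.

Block 1: z(0.73) = 0.6128, z(0.32) = -0.4677, d' = 1.0805
Block 2: z(0.74) = 0.6433, z(0.51) = 0.0251, d' = 0.6182
Δd' = d'_Block 1 − d'_Block 2 = 1.0805 − 0.6182 = 0.4623
Block 1 has the higher sensitivity.

Δd′ = 0.462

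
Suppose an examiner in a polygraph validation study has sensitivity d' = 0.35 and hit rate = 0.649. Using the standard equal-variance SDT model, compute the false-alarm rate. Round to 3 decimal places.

z(hit rate) = z(0.649) = 0.3826
z(FA) = z(H) − d' = 0.3826 − 0.35 = 0.0326
false-alarm rate = Φ(0.0326) = 0.5130

false-alarm rate = 0.513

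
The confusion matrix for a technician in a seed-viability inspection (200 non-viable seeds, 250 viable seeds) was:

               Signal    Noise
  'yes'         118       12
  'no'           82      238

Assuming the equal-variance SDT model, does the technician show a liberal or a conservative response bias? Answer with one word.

z(H) = 0.228, z(FA) = -1.665
c = −½·(z(H) + z(FA)) = 0.7185
c > 0 → conservative criterion (biased toward responding “no”).

conservative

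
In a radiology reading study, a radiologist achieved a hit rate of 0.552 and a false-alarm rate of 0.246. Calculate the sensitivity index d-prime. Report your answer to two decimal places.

d-prime = 0.82

Φ⁻¹(0.552) = 0.131, Φ⁻¹(0.246) = -0.687
d' = z(H) − z(FA) = 0.131 − (-0.687) = 0.818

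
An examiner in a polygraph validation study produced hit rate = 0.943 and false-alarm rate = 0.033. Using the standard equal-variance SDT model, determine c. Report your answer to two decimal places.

c = 0.13

z(0.943) = 1.580, z(0.033) = -1.838
c = −½·[z(H) + z(FA)] = −0.5 × (1.580 + (-1.838)) = 0.129
c > 0: the examiner has a conservative response bias.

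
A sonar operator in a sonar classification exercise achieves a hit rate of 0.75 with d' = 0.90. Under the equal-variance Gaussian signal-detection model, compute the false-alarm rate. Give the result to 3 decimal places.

false-alarm rate = 0.411

z(hit rate) = z(0.75) = 0.6745
z(FA) = z(H) − d' = 0.6745 − 0.90 = -0.2255
false-alarm rate = Φ(-0.2255) = 0.4108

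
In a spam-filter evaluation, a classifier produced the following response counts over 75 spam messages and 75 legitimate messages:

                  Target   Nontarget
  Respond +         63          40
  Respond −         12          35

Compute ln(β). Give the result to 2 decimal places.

ln β = -0.49

H = 63/75 = 0.8400
FA = 40/75 = 0.5333
z(H) = z(0.8400) = 0.994
z(FA) = z(0.5333) = 0.084
ln β = −½·[z(H)² − z(FA)²] = −0.5 × (0.988 − 0.007) = -0.4905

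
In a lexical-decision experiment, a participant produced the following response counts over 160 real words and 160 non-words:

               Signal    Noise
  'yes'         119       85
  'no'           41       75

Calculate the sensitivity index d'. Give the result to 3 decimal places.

H = 119/160 = 0.7438
FA = 85/160 = 0.5312
Φ⁻¹(H) = Φ⁻¹(0.7438) = 0.6551
Φ⁻¹(FA) = Φ⁻¹(0.5312) = 0.0783
d' = z(H) − z(FA) = 0.6551 − 0.0783 = 0.5768

d' = 0.577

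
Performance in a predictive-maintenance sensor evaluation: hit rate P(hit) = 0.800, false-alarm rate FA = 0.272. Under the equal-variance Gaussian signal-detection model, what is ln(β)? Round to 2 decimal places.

Φ⁻¹(H) = 0.842
Φ⁻¹(FA) = -0.607
ln β = −½·[z(H)² − z(FA)²] = −0.5 × (0.709 − 0.368) = -0.1705

ln β = -0.17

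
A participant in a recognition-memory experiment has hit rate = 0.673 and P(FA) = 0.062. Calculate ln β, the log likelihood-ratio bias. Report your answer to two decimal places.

Φ⁻¹(H) = Φ⁻¹(0.673) = 0.448
Φ⁻¹(FA) = Φ⁻¹(0.062) = -1.538
ln β = −½·[z(H)² − z(FA)²] = −0.5 × (0.201 − 2.365) = 1.082

ln β = 1.08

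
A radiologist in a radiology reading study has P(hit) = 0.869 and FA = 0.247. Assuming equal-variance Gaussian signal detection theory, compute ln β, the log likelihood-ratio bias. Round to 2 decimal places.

ln β = -0.40

z(H) = z(0.869) = 1.122
z(FA) = z(0.247) = -0.684
ln β = −½·[z(H)² − z(FA)²] = −0.5 × (1.259 − 0.468) = -0.3955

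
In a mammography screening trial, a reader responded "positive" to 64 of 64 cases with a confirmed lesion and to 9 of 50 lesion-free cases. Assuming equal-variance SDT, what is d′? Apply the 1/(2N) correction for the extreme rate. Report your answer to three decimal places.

The hit rate is 64/64 = 1, so apply the 1/(2N) correction: H → 1 − 1/(2·64) = 0.99219.
z(H) = z(0.99219) = 2.4177
z(FA) = z(0.18000) = -0.9154
d' = 2.4177 − (-0.9154) = 3.3331

d′ = 3.333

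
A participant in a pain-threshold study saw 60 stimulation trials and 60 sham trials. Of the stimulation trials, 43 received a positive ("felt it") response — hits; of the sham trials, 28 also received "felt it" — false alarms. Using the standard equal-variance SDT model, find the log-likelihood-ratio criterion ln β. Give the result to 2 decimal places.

ln β = -0.16

H = 43/60 = 0.7167
FA = 28/60 = 0.4667
z(H) = z(0.7167) = 0.573
z(FA) = z(0.4667) = -0.084
ln β = −½·[z(H)² − z(FA)²] = −0.5 × (0.328 − 0.007) = -0.1605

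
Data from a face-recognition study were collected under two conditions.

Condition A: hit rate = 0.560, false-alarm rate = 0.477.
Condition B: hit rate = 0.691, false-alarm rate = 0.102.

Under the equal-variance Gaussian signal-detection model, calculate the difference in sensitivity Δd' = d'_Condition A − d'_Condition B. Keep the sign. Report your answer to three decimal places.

Condition A: z(0.560) = 0.1510, z(0.477) = -0.0577, d' = 0.2087
Condition B: z(0.691) = 0.4987, z(0.102) = -1.2702, d' = 1.7689
Δd' = d'_Condition A − d'_Condition B = 0.2087 − 1.7689 = -1.5602
Condition B has the higher sensitivity.

Δd' = -1.560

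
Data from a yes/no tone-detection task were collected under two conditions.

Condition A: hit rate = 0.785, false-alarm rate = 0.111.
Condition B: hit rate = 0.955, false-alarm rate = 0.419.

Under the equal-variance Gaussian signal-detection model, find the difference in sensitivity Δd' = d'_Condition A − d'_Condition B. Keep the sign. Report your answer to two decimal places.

Condition A: z(0.785) = 0.789, z(0.111) = -1.221, d' = 2.010
Condition B: z(0.955) = 1.695, z(0.419) = -0.204, d' = 1.899
Δd' = d'_Condition A − d'_Condition B = 2.010 − 1.899 = 0.111
Condition A has the higher sensitivity.

Δd' = 0.11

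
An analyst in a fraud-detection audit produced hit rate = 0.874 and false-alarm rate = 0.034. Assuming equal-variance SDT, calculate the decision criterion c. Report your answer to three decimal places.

c = 0.340

z(H) = z(0.874) = 1.1455
z(FA) = z(0.034) = -1.8250
c = −½·[z(H) + z(FA)] = −0.5 × (1.1455 + (-1.8250)) = 0.33975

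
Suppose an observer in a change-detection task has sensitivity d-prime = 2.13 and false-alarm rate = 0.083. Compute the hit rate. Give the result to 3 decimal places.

z(false-alarm rate) = z(0.083) = -1.3852
z(H) = z(FA) + d' = -1.3852 + 2.13 = 0.7448
hit rate = Φ(0.7448) = 0.7718

hit rate = 0.772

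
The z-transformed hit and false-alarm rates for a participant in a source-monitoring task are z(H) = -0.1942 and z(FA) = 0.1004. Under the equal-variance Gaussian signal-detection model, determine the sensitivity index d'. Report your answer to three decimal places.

d' = -0.295

d' = z(H) − z(FA) = -0.1942 − 0.1004 = -0.2946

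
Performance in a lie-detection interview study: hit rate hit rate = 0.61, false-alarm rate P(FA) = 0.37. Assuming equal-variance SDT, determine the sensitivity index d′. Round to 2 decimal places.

z(H) = z(0.61) = 0.279
z(FA) = z(0.37) = -0.332
d' = z(H) − z(FA) = 0.279 − (-0.332) = 0.611

d′ = 0.61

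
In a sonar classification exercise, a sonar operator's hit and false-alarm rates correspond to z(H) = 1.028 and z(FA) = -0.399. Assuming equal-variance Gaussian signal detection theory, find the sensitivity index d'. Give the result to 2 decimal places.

d' = 1.43

d' = z(H) − z(FA) = 1.028 − (-0.399) = 1.427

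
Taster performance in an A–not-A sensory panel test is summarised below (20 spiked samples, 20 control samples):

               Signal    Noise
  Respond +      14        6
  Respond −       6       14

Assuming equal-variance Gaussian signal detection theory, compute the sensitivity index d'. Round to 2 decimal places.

H = 14/20 = 0.7000
FA = 6/20 = 0.3000
Φ⁻¹(H) = Φ⁻¹(0.7000) = 0.524
Φ⁻¹(FA) = Φ⁻¹(0.3000) = -0.524
d' = z(H) − z(FA) = 0.524 − (-0.524) = 1.048

d' = 1.05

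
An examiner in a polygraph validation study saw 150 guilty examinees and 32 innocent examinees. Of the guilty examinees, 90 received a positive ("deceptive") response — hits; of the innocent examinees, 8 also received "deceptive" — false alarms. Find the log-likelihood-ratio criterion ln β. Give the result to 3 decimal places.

H = 90/150 = 0.6000
FA = 8/32 = 0.2500
z(H) = z(0.6000) = 0.2533
z(FA) = z(0.2500) = -0.6745
ln β = −½·[z(H)² − z(FA)²] = −0.5 × (0.0642 − 0.4550) = 0.1954

ln β = 0.195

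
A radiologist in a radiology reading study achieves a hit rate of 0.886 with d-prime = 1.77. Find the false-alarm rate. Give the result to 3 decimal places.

z(hit rate) = z(0.886) = 1.2055
z(FA) = z(H) − d' = 1.2055 − 1.77 = -0.5645
false-alarm rate = Φ(-0.5645) = 0.2862

false-alarm rate = 0.286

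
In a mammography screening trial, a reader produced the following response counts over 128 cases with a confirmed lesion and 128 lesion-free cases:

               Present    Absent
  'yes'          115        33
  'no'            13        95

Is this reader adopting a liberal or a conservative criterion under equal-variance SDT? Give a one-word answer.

z(H) = 1.273, z(FA) = -0.650
c = −½·(z(H) + z(FA)) = -0.3115
c < 0 → liberal criterion (biased toward responding “yes”).

liberal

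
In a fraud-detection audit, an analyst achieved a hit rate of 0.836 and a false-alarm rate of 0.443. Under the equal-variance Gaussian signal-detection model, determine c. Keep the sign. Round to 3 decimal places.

c = -0.417

Φ⁻¹(H) = Φ⁻¹(0.836) = 0.9782
Φ⁻¹(FA) = Φ⁻¹(0.443) = -0.1434
c = −½·[z(H) + z(FA)] = −0.5 × (0.9782 + (-0.1434)) = -0.4174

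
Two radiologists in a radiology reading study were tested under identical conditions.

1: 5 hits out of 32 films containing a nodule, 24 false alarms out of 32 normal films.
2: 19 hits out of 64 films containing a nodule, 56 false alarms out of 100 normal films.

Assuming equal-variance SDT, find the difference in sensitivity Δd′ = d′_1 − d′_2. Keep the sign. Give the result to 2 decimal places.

1: z(0.1562) = -1.010, z(0.7500) = 0.674, d' = -1.684
2: z(0.2969) = -0.533, z(0.5600) = 0.151, d' = -0.684
Δd' = d'_1 − d'_2 = -1.684 − (-0.684) = -1.000
2 has the higher sensitivity.

Δd′ = -1.00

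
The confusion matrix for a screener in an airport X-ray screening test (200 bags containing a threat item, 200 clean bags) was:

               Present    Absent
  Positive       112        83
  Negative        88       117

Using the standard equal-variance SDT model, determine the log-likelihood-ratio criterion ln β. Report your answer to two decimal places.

H = 112/200 = 0.5600
FA = 83/200 = 0.4150
z(0.5600) = 0.151, z(0.4150) = -0.215
ln β = −½·[z(H)² − z(FA)²] = −0.5 × (0.023 − 0.046) = 0.0115

ln β = 0.01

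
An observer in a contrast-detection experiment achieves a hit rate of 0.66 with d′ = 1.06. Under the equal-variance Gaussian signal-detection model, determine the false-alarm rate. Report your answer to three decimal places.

z(hit rate) = z(0.66) = 0.4125
z(FA) = z(H) − d' = 0.4125 − 1.06 = -0.6475
false-alarm rate = Φ(-0.6475) = 0.2587

false-alarm rate = 0.259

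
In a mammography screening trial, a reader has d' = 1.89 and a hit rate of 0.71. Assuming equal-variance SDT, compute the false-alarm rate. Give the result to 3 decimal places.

z(hit rate) = z(0.71) = 0.5534
z(FA) = z(H) − d' = 0.5534 − 1.89 = -1.3366
false-alarm rate = Φ(-1.3366) = 0.0907

false-alarm rate = 0.091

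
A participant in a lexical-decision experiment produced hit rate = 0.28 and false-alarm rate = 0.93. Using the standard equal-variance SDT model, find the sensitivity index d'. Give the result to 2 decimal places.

d' = -2.06

z(H) = -0.5828
z(FA) = 1.4758
d' = z(H) − z(FA) = -0.5828 − 1.4758 = -2.0586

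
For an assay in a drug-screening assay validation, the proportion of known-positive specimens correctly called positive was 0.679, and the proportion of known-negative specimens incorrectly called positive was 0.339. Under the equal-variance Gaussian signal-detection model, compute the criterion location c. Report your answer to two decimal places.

Φ⁻¹(0.679) = 0.4649, Φ⁻¹(0.339) = -0.4152
c = −½·[z(H) + z(FA)] = −0.5 × (0.4649 + (-0.4152)) = -0.02485

c = -0.02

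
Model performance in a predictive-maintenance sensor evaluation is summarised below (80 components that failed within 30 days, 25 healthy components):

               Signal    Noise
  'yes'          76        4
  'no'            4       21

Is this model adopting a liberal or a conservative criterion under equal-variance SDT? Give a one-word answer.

liberal

z(H) = 1.645, z(FA) = -0.994
c = −½·(z(H) + z(FA)) = -0.3255
c < 0 → liberal criterion (biased toward responding “yes”).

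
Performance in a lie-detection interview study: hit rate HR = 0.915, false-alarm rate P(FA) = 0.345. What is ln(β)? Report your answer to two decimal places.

ln β = -0.86

z(H) = 1.372
z(FA) = -0.399
ln β = −½·[z(H)² − z(FA)²] = −0.5 × (1.882 − 0.159) = -0.8615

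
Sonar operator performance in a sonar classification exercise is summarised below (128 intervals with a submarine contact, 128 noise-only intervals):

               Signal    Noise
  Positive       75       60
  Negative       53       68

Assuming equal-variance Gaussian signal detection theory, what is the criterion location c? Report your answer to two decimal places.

c = -0.07

H = 75/128 = 0.5859
FA = 60/128 = 0.4688
z(H) = 0.217
z(FA) = -0.078
c = −½·[z(H) + z(FA)] = −0.5 × (0.217 + (-0.078)) = -0.0695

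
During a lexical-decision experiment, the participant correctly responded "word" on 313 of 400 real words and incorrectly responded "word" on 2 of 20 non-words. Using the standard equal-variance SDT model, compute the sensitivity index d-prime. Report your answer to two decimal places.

H = 313/400 = 0.7825
FA = 2/20 = 0.1000
z(0.7825) = 0.7807, z(0.1000) = -1.2816
d' = z(H) − z(FA) = 0.7807 − (-1.2816) = 2.0623

d-prime = 2.06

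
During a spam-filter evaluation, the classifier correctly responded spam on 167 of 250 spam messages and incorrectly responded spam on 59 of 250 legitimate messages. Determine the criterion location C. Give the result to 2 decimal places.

C = 0.14

H = 167/250 = 0.6680
FA = 59/250 = 0.2360
Φ⁻¹(H) = 0.434
Φ⁻¹(FA) = -0.719
c = −½·[z(H) + z(FA)] = −0.5 × (0.434 + (-0.719)) = 0.1425
c > 0: the classifier has a conservative response bias.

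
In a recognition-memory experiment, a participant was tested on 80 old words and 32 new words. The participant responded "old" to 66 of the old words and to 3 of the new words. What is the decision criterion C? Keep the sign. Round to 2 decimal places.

H = 66/80 = 0.8250
FA = 3/32 = 0.0938
z(H) = z(0.8250) = 0.9346
z(FA) = z(0.0938) = -1.3177
c = −½·[z(H) + z(FA)] = −0.5 × (0.9346 + (-1.3177)) = 0.19155

C = 0.19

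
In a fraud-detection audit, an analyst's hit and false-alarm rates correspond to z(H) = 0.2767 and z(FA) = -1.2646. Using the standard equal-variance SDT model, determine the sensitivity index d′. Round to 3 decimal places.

d' = z(H) − z(FA) = 0.2767 − (-1.2646) = 1.5413

d′ = 1.541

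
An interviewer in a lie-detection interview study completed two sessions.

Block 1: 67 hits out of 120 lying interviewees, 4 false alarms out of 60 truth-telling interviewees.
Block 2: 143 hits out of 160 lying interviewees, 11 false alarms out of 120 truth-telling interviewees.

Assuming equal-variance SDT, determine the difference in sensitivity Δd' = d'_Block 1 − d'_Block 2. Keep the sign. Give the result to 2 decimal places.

Block 1: z(0.5583) = 0.147, z(0.0667) = -1.501, d' = 1.648
Block 2: z(0.8938) = 1.247, z(0.0917) = -1.330, d' = 2.577
Δd' = d'_Block 1 − d'_Block 2 = 1.648 − 2.577 = -0.929
Block 2 has the higher sensitivity.

Δd' = -0.93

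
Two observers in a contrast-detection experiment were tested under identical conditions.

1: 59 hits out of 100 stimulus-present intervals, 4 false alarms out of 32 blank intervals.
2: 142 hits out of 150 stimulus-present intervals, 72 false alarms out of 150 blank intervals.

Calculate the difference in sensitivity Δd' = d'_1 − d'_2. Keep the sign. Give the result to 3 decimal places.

1: z(0.5900) = 0.2275, z(0.1250) = -1.1503, d' = 1.3778
2: z(0.9467) = 1.6137, z(0.4800) = -0.0502, d' = 1.6639
Δd' = d'_1 − d'_2 = 1.3778 − 1.6639 = -0.2861
2 has the higher sensitivity.

Δd' = -0.286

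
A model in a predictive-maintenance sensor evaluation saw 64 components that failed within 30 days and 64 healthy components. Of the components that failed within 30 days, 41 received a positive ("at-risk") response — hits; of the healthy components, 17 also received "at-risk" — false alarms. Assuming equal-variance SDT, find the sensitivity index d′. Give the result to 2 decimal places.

d′ = 0.99

H = 41/64 = 0.6406
FA = 17/64 = 0.2656
z(0.6406) = 0.360, z(0.2656) = -0.626
d' = z(H) − z(FA) = 0.360 − (-0.626) = 0.986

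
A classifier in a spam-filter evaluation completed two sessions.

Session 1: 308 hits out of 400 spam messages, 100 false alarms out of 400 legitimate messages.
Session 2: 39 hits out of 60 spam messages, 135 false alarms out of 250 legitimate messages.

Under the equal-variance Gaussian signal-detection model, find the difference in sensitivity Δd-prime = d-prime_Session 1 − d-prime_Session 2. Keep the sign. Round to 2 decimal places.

Δd-prime = 1.13

Session 1: z(0.7700) = 0.739, z(0.2500) = -0.674, d' = 1.413
Session 2: z(0.6500) = 0.385, z(0.5400) = 0.100, d' = 0.285
Δd' = d'_Session 1 − d'_Session 2 = 1.413 − 0.285 = 1.128
Session 1 has the higher sensitivity.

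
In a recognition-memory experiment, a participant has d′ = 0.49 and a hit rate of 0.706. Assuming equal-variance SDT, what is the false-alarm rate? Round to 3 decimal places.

z(hit rate) = z(0.706) = 0.5417
z(FA) = z(H) − d' = 0.5417 − 0.49 = 0.0517
false-alarm rate = Φ(0.0517) = 0.5206

false-alarm rate = 0.521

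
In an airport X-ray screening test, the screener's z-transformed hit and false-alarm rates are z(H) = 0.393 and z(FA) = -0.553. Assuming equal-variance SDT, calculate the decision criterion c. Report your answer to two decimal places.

c = 0.08

c = −½·[z(H) + z(FA)] = −½·(0.393 + (-0.553)) = 0.080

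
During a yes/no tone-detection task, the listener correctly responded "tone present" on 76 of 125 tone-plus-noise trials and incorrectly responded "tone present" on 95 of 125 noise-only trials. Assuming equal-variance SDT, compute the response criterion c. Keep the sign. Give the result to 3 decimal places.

H = 76/125 = 0.6080
FA = 95/125 = 0.7600
Φ⁻¹(0.6080) = 0.2741, Φ⁻¹(0.7600) = 0.7063
c = −½·[z(H) + z(FA)] = −0.5 × (0.2741 + 0.7063) = -0.4902
c < 0: the listener has a liberal response bias.

c = -0.490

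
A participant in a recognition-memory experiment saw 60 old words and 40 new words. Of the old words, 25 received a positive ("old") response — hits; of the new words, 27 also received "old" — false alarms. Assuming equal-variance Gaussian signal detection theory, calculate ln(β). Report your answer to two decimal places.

ln β = 0.08

H = 25/60 = 0.4167
FA = 27/40 = 0.6750
z(H) = z(0.4167) = -0.210
z(FA) = z(0.6750) = 0.454
ln β = −½·[z(H)² − z(FA)²] = −0.5 × (0.044 − 0.206) = 0.081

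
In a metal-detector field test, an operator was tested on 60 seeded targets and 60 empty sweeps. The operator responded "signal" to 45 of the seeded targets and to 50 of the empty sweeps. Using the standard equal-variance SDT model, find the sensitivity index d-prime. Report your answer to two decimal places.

d-prime = -0.29

H = 45/60 = 0.7500
FA = 50/60 = 0.8333
Φ⁻¹(H) = Φ⁻¹(0.7500) = 0.674
Φ⁻¹(FA) = Φ⁻¹(0.8333) = 0.967
d' = z(H) − z(FA) = 0.674 − 0.967 = -0.293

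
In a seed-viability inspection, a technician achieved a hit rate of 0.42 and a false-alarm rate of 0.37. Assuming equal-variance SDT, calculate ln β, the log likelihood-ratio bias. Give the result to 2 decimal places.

Φ⁻¹(H) = Φ⁻¹(0.42) = -0.202
Φ⁻¹(FA) = Φ⁻¹(0.37) = -0.332
ln β = −½·[z(H)² − z(FA)²] = −0.5 × (0.041 − 0.110) = 0.0345

ln β = 0.03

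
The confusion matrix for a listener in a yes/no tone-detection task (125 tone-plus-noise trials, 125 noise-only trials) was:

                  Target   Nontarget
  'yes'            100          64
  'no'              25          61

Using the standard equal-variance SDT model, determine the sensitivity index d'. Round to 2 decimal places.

H = 100/125 = 0.8000
FA = 64/125 = 0.5120
Φ⁻¹(H) = 0.8416
Φ⁻¹(FA) = 0.0301
d' = z(H) − z(FA) = 0.8416 − 0.0301 = 0.8115

d' = 0.81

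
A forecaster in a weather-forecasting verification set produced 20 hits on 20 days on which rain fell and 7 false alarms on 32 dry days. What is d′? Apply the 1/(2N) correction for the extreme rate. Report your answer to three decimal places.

d′ = 2.736

The hit rate is 20/20 = 1, so apply the 1/(2N) correction: H → 1 − 1/(2·20) = 0.97500.
z(H) = z(0.97500) = 1.9600
z(FA) = z(0.21875) = -0.7764
d' = 1.9600 − (-0.7764) = 2.7364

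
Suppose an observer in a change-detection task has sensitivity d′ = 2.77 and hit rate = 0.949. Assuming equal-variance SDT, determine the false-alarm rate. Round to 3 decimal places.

z(hit rate) = z(0.949) = 1.6352
z(FA) = z(H) − d' = 1.6352 − 2.77 = -1.1348
false-alarm rate = Φ(-1.1348) = 0.1282

false-alarm rate = 0.128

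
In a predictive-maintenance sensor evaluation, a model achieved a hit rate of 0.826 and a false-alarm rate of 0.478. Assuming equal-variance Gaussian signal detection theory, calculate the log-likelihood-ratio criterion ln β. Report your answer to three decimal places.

z(H) = 0.9385
z(FA) = -0.0552
ln β = −½·[z(H)² − z(FA)²] = −0.5 × (0.8808 − 0.0030) = -0.4389

ln β = -0.439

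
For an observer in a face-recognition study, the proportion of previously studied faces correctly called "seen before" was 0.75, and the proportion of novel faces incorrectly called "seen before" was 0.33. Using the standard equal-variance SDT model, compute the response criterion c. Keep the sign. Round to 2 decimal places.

Φ⁻¹(H) = Φ⁻¹(0.75) = 0.674
Φ⁻¹(FA) = Φ⁻¹(0.33) = -0.440
c = −½·[z(H) + z(FA)] = −0.5 × (0.674 + (-0.440)) = -0.117

c = -0.12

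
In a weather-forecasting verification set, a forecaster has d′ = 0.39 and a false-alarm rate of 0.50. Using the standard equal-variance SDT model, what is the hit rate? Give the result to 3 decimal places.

hit rate = 0.652

z(false-alarm rate) = z(0.50) = 0.0000
z(H) = z(FA) + d' = 0.0000 + 0.39 = 0.3900
hit rate = Φ(0.3900) = 0.6517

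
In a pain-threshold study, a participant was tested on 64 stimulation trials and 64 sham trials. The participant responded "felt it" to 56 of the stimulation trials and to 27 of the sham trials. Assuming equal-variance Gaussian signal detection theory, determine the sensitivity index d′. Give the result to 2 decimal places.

d′ = 1.35

H = 56/64 = 0.8750
FA = 27/64 = 0.4219
Φ⁻¹(H) = Φ⁻¹(0.8750) = 1.1503
Φ⁻¹(FA) = Φ⁻¹(0.4219) = -0.1970
d' = z(H) − z(FA) = 1.1503 − (-0.1970) = 1.3473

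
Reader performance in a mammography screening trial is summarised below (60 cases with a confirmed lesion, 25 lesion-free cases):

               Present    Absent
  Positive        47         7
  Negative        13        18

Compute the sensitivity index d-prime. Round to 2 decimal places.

d-prime = 1.37

H = 47/60 = 0.7833
FA = 7/25 = 0.2800
z(0.7833) = 0.783, z(0.2800) = -0.583
d' = z(H) − z(FA) = 0.783 − (-0.583) = 1.366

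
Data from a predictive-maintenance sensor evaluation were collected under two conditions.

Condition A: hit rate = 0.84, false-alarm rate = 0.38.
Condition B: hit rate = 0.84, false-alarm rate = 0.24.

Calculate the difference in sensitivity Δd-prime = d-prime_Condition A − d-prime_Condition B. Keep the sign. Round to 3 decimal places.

Condition A: z(0.84) = 0.9945, z(0.38) = -0.3055, d' = 1.3000
Condition B: z(0.84) = 0.9945, z(0.24) = -0.7063, d' = 1.7008
Δd' = d'_Condition A − d'_Condition B = 1.3000 − 1.7008 = -0.4008
Condition B has the higher sensitivity.

Δd-prime = -0.401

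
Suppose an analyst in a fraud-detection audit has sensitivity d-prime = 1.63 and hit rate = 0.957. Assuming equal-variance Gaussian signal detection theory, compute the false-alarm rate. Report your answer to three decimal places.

false-alarm rate = 0.535

z(hit rate) = z(0.957) = 1.7169
z(FA) = z(H) − d' = 1.7169 − 1.63 = 0.0869
false-alarm rate = Φ(0.0869) = 0.5346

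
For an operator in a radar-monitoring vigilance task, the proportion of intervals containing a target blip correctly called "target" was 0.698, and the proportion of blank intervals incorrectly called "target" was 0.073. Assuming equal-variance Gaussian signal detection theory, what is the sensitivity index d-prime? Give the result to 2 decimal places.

d-prime = 1.97

z(H) = z(0.698) = 0.519
z(FA) = z(0.073) = -1.454
d' = z(H) − z(FA) = 0.519 − (-1.454) = 1.973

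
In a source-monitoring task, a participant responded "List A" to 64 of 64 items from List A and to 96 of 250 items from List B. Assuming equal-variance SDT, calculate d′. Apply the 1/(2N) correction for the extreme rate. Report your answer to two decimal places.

The hit rate is 64/64 = 1, so apply the 1/(2N) correction: H → 1 − 1/(2·64) = 0.99219.
z(H) = z(0.99219) = 2.418
z(FA) = z(0.38400) = -0.295
d' = 2.418 − (-0.295) = 2.713

d′ = 2.71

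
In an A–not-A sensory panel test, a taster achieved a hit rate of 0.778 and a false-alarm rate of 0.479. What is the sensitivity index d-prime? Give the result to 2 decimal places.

d-prime = 0.82

z(H) = 0.765
z(FA) = -0.053
d' = z(H) − z(FA) = 0.765 − (-0.053) = 0.818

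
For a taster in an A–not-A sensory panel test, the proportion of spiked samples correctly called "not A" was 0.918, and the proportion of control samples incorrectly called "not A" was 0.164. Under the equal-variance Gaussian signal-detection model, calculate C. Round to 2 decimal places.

Φ⁻¹(H) = Φ⁻¹(0.918) = 1.392
Φ⁻¹(FA) = Φ⁻¹(0.164) = -0.978
c = −½·[z(H) + z(FA)] = −0.5 × (1.392 + (-0.978)) = -0.207

C = -0.21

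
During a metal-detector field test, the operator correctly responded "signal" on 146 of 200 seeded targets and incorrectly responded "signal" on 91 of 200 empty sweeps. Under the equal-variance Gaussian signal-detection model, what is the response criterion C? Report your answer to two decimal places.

C = -0.25

H = 146/200 = 0.7300
FA = 91/200 = 0.4550
Φ⁻¹(0.7300) = 0.6128, Φ⁻¹(0.4550) = -0.1130
c = −½·[z(H) + z(FA)] = −0.5 × (0.6128 + (-0.1130)) = -0.2499
c < 0: the operator has a liberal response bias.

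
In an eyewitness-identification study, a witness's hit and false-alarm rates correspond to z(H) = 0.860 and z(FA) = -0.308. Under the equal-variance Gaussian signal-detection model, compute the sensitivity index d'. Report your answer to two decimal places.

d' = z(H) − z(FA) = 0.860 − (-0.308) = 1.168

d' = 1.17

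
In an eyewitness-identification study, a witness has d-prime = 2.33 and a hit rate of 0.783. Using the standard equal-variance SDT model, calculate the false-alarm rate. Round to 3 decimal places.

false-alarm rate = 0.061

z(hit rate) = z(0.783) = 0.7824
z(FA) = z(H) − d' = 0.7824 − 2.33 = -1.5476
false-alarm rate = Φ(-1.5476) = 0.0609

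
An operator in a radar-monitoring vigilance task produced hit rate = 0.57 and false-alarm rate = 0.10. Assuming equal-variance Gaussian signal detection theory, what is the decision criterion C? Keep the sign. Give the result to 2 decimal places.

C = 0.55

z(0.57) = 0.176, z(0.10) = -1.282
c = −½·[z(H) + z(FA)] = −0.5 × (0.176 + (-1.282)) = 0.553
c > 0: the operator has a conservative response bias.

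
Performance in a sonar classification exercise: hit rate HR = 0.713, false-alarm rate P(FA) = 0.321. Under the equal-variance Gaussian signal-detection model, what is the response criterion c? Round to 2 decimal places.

Φ⁻¹(0.713) = 0.5622, Φ⁻¹(0.321) = -0.4649
c = −½·[z(H) + z(FA)] = −0.5 × (0.5622 + (-0.4649)) = -0.04865

c = -0.05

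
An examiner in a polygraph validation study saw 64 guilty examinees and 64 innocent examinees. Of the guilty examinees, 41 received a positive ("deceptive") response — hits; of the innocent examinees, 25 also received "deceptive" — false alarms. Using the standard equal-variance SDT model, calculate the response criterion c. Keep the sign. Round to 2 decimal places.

c = -0.04

H = 41/64 = 0.6406
FA = 25/64 = 0.3906
z(H) = 0.360
z(FA) = -0.278
c = −½·[z(H) + z(FA)] = −0.5 × (0.360 + (-0.278)) = -0.041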